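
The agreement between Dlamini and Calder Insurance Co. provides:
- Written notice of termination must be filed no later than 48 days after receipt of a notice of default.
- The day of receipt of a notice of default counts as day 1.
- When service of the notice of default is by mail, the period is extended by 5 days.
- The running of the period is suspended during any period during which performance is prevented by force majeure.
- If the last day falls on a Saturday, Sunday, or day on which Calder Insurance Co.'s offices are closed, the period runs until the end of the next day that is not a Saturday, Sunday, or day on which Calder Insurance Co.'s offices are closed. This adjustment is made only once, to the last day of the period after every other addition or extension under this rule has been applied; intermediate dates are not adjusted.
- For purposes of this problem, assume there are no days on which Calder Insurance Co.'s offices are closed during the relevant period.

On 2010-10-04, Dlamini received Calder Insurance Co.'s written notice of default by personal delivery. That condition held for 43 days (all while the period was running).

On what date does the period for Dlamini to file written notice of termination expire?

Counting 2010-10-04 as day 1, day 48 is November 20, 2010.
Service was not by mail, so no mail extension applies.
Tolling adds 43 days: November 20, 2010 + 43 days = January 2, 2011.
January 2, 2011 is Sunday. The next qualifying day is January 3, 2011.

January 3, 2011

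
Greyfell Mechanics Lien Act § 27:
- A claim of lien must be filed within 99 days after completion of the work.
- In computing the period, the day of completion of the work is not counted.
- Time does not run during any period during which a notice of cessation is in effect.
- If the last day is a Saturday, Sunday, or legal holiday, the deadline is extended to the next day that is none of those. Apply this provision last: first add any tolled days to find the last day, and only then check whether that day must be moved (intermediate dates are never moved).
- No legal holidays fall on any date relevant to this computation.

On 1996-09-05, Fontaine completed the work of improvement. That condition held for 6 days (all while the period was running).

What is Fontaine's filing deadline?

December 19, 1996

99 days after 1996-09-05 is December 13, 1996.
Tolling adds 6 days: December 13, 1996 + 6 days = December 19, 1996.
December 19, 1996 is a Thursday and not a legal holiday, so no extension applies.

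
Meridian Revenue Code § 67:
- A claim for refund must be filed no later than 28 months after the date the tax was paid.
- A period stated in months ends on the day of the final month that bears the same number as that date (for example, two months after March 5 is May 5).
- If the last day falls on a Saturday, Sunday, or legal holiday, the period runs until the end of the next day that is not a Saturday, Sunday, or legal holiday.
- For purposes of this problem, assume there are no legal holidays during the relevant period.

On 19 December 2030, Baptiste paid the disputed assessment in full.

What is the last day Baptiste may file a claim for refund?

April 19, 2033

28 months after 19 December 2030 is April 19, 2033.
April 19, 2033 is a Tuesday and not a legal holiday, so no extension applies.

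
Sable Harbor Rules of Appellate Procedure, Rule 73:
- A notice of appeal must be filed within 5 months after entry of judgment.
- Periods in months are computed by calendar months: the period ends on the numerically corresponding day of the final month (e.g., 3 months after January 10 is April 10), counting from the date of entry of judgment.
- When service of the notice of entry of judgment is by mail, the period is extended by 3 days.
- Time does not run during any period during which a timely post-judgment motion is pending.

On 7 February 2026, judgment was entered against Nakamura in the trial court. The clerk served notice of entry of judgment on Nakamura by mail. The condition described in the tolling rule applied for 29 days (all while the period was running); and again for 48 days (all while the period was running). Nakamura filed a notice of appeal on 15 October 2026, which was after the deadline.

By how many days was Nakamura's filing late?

20 days

5 months after 7 February 2026 is July 7, 2026.
Service was by mail, adding 3 days: July 7, 2026 + 3 days = July 10, 2026.
Tolling adds 29 days: July 10, 2026 + 29 days = August 8, 2026.
Tolling adds 48 days: August 8, 2026 + 48 days = September 25, 2026.
The deadline is September 25, 2026; from September 25, 2026 to October 15, 2026 is 20 days.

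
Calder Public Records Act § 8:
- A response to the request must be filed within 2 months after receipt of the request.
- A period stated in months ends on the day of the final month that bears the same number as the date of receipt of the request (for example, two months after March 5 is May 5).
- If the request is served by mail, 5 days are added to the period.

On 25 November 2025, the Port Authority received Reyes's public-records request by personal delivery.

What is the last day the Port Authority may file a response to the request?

January 25, 2026

2 months after 25 November 2025 is January 25, 2026.
Service was not by mail, so no mail extension applies.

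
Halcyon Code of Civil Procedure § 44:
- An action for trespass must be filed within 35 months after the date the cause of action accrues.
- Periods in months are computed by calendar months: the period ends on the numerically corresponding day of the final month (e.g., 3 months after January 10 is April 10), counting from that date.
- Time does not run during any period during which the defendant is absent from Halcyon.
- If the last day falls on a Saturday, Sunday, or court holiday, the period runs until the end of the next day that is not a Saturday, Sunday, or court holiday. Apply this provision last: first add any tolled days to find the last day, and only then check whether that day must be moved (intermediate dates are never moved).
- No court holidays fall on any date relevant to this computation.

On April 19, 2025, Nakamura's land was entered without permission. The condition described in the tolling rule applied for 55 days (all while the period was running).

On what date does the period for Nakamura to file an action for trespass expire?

35 months after April 19, 2025 is March 19, 2028.
Tolling adds 55 days: March 19, 2028 + 55 days = May 13, 2028.
May 13, 2028 is Saturday; May 14, 2028 is Sunday. The next qualifying day is May 15, 2028.

May 15, 2028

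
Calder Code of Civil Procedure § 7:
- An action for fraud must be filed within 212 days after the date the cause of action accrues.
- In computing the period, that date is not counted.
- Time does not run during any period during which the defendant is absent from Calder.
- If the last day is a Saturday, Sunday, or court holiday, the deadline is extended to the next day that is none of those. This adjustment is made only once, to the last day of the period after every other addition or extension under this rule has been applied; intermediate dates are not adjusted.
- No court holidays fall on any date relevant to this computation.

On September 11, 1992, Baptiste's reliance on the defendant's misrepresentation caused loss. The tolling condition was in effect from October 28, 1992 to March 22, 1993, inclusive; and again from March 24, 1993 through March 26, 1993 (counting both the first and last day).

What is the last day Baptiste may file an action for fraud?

September 7, 1993

212 days after September 11, 1992 is April 11, 1993.
From October 28, 1992 through March 22, 1993 inclusive is 146 days; tolling adds 146 days: April 11, 1993 + 146 days = September 4, 1993.
From March 24, 1993 through March 26, 1993 inclusive is 3 days; tolling adds 3 days: September 4, 1993 + 3 days = September 7, 1993.
September 7, 1993 is a Tuesday and not a court holiday, so no extension applies.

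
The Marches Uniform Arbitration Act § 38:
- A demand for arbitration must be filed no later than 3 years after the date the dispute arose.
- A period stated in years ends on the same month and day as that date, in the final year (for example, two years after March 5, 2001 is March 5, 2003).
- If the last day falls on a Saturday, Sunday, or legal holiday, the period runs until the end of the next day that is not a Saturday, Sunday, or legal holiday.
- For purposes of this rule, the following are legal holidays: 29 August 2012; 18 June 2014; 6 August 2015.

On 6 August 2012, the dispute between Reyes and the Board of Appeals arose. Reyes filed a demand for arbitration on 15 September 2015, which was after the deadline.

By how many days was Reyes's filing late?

39 days

3 years after 6 August 2012 is August 6, 2015.
August 6, 2015 is a listed holiday. The next qualifying day is August 7, 2015.
The deadline is August 7, 2015; from August 7, 2015 to September 15, 2015 is 39 days.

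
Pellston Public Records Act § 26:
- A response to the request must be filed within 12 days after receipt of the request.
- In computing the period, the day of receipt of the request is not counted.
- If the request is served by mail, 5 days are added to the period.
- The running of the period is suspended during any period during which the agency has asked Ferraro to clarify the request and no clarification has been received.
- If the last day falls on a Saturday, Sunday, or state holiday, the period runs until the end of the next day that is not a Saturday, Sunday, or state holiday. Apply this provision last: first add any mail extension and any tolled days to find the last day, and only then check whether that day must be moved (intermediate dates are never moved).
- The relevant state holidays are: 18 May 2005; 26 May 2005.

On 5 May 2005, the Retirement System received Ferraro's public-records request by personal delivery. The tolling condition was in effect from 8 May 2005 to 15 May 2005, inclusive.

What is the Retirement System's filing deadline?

12 days after 5 May 2005 is May 17, 2005.
Service was not by mail, so no mail extension applies.
From May 8, 2005 through May 15, 2005 inclusive is 8 days; tolling adds 8 days: May 17, 2005 + 8 days = May 25, 2005.
May 25, 2005 is a Wednesday and not a state holiday, so no extension applies.

May 25, 2005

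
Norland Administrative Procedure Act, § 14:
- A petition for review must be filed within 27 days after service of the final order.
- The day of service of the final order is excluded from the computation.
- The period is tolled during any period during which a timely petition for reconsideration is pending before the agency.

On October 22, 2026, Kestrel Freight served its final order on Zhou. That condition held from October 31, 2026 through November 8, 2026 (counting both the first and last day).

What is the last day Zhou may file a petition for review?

27 days after October 22, 2026 is November 18, 2026.
From October 31, 2026 through November 8, 2026 inclusive is 9 days; tolling adds 9 days: November 18, 2026 + 9 days = November 27, 2026.

November 27, 2026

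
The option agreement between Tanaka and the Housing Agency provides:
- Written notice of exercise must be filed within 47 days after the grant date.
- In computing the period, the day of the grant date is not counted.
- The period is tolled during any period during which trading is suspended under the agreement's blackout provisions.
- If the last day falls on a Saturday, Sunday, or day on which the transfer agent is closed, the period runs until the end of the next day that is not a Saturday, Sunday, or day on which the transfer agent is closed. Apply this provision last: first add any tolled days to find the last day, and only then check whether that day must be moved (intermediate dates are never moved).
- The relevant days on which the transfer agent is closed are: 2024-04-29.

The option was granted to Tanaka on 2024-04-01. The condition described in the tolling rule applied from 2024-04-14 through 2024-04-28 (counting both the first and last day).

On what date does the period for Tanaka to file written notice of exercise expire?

June 3, 2024

47 days after 2024-04-01 is May 18, 2024.
From April 14, 2024 through April 28, 2024 inclusive is 15 days; tolling adds 15 days: May 18, 2024 + 15 days = June 2, 2024.
June 2, 2024 is Sunday. The next qualifying day is June 3, 2024.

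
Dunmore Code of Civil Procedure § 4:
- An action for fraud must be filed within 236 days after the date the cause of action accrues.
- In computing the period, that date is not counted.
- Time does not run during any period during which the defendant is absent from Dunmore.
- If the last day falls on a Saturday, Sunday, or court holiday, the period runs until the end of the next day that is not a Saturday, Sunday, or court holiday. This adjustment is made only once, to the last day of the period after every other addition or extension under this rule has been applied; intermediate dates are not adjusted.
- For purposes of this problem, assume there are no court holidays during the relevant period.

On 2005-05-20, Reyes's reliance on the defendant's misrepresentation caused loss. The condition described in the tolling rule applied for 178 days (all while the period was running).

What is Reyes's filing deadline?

July 10, 2006

236 days after 2005-05-20 is January 11, 2006.
Tolling adds 178 days: January 11, 2006 + 178 days = July 8, 2006.
July 8, 2006 is Saturday; July 9, 2006 is Sunday. The next qualifying day is July 10, 2006.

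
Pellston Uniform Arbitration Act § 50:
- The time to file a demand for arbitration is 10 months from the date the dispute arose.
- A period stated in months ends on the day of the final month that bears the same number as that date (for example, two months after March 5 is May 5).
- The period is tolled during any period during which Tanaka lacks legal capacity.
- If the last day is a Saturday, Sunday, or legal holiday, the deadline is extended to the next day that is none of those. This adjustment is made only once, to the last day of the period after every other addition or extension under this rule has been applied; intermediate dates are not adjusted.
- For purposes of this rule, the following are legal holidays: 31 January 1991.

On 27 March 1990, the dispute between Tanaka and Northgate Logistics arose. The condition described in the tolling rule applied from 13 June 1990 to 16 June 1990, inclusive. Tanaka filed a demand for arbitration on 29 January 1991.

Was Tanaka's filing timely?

Yes

10 months after 27 March 1990 is January 27, 1991.
From June 13, 1990 through June 16, 1990 inclusive is 4 days; tolling adds 4 days: January 27, 1991 + 4 days = January 31, 1991.
January 31, 1991 is a listed holiday. The next qualifying day is February 1, 1991.
The deadline is February 1, 1991; the filing on January 29, 1991 is on or before that date.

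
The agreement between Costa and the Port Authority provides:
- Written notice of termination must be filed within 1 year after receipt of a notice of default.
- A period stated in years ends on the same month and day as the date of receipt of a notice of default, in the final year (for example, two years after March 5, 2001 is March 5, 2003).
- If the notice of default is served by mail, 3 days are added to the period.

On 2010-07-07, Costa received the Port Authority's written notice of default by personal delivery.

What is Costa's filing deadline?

1 year after 2010-07-07 is July 7, 2011.
Service was not by mail, so no mail extension applies.

July 7, 2011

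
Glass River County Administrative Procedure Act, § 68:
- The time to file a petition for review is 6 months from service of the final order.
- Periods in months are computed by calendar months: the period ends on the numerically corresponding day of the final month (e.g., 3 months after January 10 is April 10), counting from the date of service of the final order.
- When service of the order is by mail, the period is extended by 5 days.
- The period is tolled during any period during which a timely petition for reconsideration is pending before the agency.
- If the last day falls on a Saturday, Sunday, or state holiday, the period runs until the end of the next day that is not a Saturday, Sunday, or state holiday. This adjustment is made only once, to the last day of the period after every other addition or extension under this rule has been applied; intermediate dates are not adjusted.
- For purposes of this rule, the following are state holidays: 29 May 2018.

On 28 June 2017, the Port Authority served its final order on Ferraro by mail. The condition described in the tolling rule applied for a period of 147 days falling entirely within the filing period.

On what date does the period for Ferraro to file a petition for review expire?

May 30, 2018

6 months after 28 June 2017 is December 28, 2017.
Service was by mail, adding 5 days: December 28, 2017 + 5 days = January 2, 2018.
Tolling adds 147 days: January 2, 2018 + 147 days = May 29, 2018.
May 29, 2018 is a listed holiday. The next qualifying day is May 30, 2018.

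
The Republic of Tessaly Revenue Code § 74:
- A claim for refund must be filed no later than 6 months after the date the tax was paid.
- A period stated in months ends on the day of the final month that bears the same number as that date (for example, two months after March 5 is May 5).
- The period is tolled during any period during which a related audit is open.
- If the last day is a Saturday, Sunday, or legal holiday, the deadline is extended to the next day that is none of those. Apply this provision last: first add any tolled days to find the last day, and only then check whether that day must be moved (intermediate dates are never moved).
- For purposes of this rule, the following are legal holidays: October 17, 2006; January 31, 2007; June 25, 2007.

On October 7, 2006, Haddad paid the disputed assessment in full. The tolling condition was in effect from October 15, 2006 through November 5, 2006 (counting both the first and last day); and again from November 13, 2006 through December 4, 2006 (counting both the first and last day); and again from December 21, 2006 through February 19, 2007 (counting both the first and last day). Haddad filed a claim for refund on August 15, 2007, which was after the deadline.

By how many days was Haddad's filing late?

23 days

6 months after October 7, 2006 is April 7, 2007.
From October 15, 2006 through November 5, 2006 inclusive is 22 days; tolling adds 22 days: April 7, 2007 + 22 days = April 29, 2007.
From November 13, 2006 through December 4, 2006 inclusive is 22 days; tolling adds 22 days: April 29, 2007 + 22 days = May 21, 2007.
From December 21, 2006 through February 19, 2007 inclusive is 61 days; tolling adds 61 days: May 21, 2007 + 61 days = July 21, 2007.
July 21, 2007 is Saturday; July 22, 2007 is Sunday. The next qualifying day is July 23, 2007.
The deadline is July 23, 2007; from July 23, 2007 to August 15, 2007 is 23 days.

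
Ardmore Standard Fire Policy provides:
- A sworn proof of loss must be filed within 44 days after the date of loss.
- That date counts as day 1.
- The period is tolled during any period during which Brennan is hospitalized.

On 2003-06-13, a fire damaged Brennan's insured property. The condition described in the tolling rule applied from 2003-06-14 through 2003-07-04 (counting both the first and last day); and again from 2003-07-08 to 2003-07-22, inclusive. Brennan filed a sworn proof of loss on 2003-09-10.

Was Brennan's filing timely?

Counting 2003-06-13 as day 1, day 44 is July 26, 2003.
From June 14, 2003 through July 4, 2003 inclusive is 21 days; tolling adds 21 days: July 26, 2003 + 21 days = August 16, 2003.
From July 8, 2003 through July 22, 2003 inclusive is 15 days; tolling adds 15 days: August 16, 2003 + 15 days = August 31, 2003.
The deadline is August 31, 2003; the filing on September 10, 2003 is after that date.

No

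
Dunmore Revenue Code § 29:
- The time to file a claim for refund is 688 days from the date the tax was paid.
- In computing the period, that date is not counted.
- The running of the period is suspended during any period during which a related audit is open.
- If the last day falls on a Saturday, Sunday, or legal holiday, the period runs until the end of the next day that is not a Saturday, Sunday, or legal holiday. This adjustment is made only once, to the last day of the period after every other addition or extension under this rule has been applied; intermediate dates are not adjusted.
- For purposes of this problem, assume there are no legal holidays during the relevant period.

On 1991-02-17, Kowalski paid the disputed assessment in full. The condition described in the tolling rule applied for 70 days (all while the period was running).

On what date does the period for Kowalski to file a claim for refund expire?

March 16, 1993

688 days after 1991-02-17 is January 5, 1993.
Tolling adds 70 days: January 5, 1993 + 70 days = March 16, 1993.
March 16, 1993 is a Tuesday and not a legal holiday, so no extension applies.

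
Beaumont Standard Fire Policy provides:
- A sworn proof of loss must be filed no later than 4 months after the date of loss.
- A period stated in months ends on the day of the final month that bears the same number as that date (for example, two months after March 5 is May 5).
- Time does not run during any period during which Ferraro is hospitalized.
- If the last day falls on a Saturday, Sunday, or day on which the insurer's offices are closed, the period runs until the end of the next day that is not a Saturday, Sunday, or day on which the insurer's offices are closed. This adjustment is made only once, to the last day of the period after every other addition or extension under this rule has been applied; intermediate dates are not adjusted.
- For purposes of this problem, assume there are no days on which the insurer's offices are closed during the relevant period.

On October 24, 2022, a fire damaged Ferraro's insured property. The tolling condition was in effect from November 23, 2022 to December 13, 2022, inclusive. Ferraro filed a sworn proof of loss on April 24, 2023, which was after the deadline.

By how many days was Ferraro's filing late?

4 months after October 24, 2022 is February 24, 2023.
From November 23, 2022 through December 13, 2022 inclusive is 21 days; tolling adds 21 days: February 24, 2023 + 21 days = March 17, 2023.
March 17, 2023 is a Friday and not a day on which the insurer's offices are closed, so no extension applies.
The deadline is March 17, 2023; from March 17, 2023 to April 24, 2023 is 38 days.

38 days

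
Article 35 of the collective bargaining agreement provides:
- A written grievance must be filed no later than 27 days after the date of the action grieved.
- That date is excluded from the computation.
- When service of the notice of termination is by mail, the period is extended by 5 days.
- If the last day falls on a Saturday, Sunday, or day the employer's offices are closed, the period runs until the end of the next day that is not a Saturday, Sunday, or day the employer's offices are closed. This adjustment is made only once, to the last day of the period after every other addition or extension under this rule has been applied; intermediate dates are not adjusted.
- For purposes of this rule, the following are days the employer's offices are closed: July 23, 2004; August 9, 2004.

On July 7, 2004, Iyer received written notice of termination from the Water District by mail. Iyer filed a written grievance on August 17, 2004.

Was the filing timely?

27 days after July 7, 2004 is August 3, 2004.
Service was by mail, adding 5 days: August 3, 2004 + 5 days = August 8, 2004.
August 8, 2004 is Sunday; August 9, 2004 is a listed holiday. The next qualifying day is August 10, 2004.
The deadline is August 10, 2004; the filing on August 17, 2004 is after that date.

No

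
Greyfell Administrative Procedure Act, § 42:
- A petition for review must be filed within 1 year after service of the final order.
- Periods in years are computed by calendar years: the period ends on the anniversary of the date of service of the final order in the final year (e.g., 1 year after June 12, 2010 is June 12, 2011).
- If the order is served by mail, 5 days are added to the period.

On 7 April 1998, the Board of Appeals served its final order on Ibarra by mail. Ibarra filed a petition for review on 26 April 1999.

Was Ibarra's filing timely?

1 year after 7 April 1998 is April 7, 1999.
Service was by mail, adding 5 days: April 7, 1999 + 5 days = April 12, 1999.
The deadline is April 12, 1999; the filing on April 26, 1999 is after that date.

No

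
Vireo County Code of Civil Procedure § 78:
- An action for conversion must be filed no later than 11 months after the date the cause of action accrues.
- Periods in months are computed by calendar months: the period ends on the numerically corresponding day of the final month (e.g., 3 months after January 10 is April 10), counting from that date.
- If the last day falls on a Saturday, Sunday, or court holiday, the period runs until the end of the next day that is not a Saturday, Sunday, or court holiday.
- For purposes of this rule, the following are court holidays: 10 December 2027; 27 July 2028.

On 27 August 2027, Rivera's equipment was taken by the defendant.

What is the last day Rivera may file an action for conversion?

11 months after 27 August 2027 is July 27, 2028.
July 27, 2028 is a listed holiday. The next qualifying day is July 28, 2028.

July 28, 2028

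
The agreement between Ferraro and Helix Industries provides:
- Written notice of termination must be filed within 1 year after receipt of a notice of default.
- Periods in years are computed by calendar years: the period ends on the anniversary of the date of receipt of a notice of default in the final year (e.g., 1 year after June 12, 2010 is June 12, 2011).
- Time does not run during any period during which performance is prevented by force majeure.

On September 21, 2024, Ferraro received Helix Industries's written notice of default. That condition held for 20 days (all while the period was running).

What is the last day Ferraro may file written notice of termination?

October 11, 2025

1 year after September 21, 2024 is September 21, 2025.
Tolling adds 20 days: September 21, 2025 + 20 days = October 11, 2025.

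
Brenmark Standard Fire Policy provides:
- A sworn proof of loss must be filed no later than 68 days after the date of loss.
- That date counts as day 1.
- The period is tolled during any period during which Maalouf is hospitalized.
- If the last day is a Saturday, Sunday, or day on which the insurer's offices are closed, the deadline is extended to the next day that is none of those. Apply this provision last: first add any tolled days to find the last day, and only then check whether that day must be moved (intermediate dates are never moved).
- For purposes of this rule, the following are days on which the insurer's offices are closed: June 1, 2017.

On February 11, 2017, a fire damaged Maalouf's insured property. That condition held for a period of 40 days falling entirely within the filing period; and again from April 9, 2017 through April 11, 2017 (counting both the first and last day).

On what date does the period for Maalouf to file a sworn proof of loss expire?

Counting February 11, 2017 as day 1, day 68 is April 19, 2017.
Tolling adds 40 days: April 19, 2017 + 40 days = May 29, 2017.
From April 9, 2017 through April 11, 2017 inclusive is 3 days; tolling adds 3 days: May 29, 2017 + 3 days = June 1, 2017.
June 1, 2017 is a listed holiday. The next qualifying day is June 2, 2017.

June 2, 2017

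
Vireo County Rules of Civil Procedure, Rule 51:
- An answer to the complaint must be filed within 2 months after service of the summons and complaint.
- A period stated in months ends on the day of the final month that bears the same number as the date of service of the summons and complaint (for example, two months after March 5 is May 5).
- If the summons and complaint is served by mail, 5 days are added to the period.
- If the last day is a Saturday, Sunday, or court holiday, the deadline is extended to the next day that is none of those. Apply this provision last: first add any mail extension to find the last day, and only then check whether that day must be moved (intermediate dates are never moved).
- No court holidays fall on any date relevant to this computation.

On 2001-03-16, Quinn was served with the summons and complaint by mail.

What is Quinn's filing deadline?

2 months after 2001-03-16 is May 16, 2001.
Service was by mail, adding 5 days: May 16, 2001 + 5 days = May 21, 2001.
May 21, 2001 is a Monday and not a court holiday, so no extension applies.

May 21, 2001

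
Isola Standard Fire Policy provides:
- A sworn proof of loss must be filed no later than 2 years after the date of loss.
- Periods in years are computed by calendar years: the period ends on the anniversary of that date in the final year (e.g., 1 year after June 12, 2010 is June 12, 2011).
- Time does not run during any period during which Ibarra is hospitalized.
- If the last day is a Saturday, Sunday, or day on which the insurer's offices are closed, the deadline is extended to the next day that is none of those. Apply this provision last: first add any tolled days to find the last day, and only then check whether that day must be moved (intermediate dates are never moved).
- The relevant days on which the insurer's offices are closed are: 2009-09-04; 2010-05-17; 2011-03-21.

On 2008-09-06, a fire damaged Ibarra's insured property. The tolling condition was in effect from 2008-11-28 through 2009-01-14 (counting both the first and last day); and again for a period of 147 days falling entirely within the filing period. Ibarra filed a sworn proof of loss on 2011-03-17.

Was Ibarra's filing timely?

Yes

2 years after 2008-09-06 is September 6, 2010.
From November 28, 2008 through January 14, 2009 inclusive is 48 days; tolling adds 48 days: September 6, 2010 + 48 days = October 24, 2010.
Tolling adds 147 days: October 24, 2010 + 147 days = March 20, 2011.
March 20, 2011 is Sunday; March 21, 2011 is a listed holiday. The next qualifying day is March 22, 2011.
The deadline is March 22, 2011; the filing on March 17, 2011 is on or before that date.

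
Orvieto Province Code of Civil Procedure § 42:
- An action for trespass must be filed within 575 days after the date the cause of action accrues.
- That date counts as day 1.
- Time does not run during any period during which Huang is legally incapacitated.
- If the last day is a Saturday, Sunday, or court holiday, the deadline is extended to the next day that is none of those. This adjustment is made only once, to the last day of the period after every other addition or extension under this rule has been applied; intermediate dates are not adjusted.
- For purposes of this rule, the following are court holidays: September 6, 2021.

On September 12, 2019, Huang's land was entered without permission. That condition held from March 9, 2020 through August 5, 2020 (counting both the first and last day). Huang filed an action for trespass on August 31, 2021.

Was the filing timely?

Counting September 12, 2019 as day 1, day 575 is April 8, 2021.
From March 9, 2020 through August 5, 2020 inclusive is 150 days; tolling adds 150 days: April 8, 2021 + 150 days = September 5, 2021.
September 5, 2021 is Sunday; September 6, 2021 is a listed holiday. The next qualifying day is September 7, 2021.
The deadline is September 7, 2021; the filing on August 31, 2021 is on or before that date.

Yes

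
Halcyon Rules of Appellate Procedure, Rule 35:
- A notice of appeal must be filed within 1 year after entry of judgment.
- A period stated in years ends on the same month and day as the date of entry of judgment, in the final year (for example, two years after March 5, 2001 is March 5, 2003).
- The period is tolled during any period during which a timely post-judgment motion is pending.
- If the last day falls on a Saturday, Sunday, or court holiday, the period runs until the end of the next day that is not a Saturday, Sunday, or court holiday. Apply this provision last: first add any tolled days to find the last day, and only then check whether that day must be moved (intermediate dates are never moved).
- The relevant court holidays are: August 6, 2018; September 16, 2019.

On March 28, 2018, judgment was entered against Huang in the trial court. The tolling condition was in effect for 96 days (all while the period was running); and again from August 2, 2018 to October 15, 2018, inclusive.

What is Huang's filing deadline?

1 year after March 28, 2018 is March 28, 2019.
Tolling adds 96 days: March 28, 2019 + 96 days = July 2, 2019.
From August 2, 2018 through October 15, 2018 inclusive is 75 days; tolling adds 75 days: July 2, 2019 + 75 days = September 15, 2019.
September 15, 2019 is Sunday; September 16, 2019 is a listed holiday. The next qualifying day is September 17, 2019.

September 17, 2019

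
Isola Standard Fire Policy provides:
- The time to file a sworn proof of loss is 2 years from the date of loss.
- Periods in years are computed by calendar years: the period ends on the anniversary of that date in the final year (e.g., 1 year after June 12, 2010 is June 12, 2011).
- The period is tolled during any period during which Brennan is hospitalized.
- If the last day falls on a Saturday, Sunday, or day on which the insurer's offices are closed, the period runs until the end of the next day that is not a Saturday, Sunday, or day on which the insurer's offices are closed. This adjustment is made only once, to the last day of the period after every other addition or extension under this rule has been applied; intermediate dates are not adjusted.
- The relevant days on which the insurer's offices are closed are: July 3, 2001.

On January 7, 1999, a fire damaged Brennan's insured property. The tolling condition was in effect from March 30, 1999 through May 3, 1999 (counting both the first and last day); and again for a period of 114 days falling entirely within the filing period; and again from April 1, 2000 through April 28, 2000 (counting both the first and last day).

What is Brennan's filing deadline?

2 years after January 7, 1999 is January 7, 2001.
From March 30, 1999 through May 3, 1999 inclusive is 35 days; tolling adds 35 days: January 7, 2001 + 35 days = February 11, 2001.
Tolling adds 114 days: February 11, 2001 + 114 days = June 5, 2001.
From April 1, 2000 through April 28, 2000 inclusive is 28 days; tolling adds 28 days: June 5, 2001 + 28 days = July 3, 2001.
July 3, 2001 is a listed holiday. The next qualifying day is July 4, 2001.

July 4, 2001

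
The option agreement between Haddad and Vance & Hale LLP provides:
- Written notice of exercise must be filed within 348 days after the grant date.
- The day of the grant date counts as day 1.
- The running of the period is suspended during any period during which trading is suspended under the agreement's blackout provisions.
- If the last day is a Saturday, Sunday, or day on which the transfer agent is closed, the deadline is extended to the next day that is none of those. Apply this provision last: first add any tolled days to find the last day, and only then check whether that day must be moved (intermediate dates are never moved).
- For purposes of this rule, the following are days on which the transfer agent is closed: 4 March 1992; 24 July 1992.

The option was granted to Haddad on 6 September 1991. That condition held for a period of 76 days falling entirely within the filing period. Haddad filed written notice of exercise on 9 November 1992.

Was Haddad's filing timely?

No

Counting 6 September 1991 as day 1, day 348 is August 18, 1992.
Tolling adds 76 days: August 18, 1992 + 76 days = November 2, 1992.
November 2, 1992 is a Monday and not a day on which the transfer agent is closed, so no extension applies.
The deadline is November 2, 1992; the filing on November 9, 1992 is after that date.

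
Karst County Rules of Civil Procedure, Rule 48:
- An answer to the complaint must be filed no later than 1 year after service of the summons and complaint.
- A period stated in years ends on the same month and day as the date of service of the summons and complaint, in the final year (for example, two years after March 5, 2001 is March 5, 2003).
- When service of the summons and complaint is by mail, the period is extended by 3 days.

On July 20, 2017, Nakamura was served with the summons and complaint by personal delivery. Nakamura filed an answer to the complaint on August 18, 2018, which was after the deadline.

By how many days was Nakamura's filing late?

29 days

1 year after July 20, 2017 is July 20, 2018.
Service was not by mail, so no mail extension applies.
The deadline is July 20, 2018; from July 20, 2018 to August 18, 2018 is 29 days.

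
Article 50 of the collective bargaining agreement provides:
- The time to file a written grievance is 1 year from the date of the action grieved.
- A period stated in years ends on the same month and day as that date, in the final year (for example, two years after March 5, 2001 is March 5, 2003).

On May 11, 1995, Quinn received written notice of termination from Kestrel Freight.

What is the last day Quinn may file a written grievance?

1 year after May 11, 1995 is May 11, 1996.

May 11, 1996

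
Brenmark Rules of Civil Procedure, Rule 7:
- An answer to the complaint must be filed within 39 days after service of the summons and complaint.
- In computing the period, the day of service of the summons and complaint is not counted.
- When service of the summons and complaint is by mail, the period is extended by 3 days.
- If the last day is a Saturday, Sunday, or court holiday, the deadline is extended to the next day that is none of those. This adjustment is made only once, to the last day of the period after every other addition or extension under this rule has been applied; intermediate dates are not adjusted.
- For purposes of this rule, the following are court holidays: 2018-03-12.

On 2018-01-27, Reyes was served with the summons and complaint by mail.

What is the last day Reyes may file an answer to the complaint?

March 13, 2018

39 days after 2018-01-27 is March 7, 2018.
Service was by mail, adding 3 days: March 7, 2018 + 3 days = March 10, 2018.
March 10, 2018 is Saturday; March 11, 2018 is Sunday; March 12, 2018 is a listed holiday. The next qualifying day is March 13, 2018.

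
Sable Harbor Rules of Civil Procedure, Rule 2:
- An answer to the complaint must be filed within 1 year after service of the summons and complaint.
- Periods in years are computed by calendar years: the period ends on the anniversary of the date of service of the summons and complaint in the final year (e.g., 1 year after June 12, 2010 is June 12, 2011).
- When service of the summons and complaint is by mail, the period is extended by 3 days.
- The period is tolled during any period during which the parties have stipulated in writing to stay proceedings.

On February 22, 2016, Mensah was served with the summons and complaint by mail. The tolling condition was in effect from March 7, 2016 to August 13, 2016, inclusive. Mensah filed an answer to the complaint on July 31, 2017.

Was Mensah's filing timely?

1 year after February 22, 2016 is February 22, 2017.
Service was by mail, adding 3 days: February 22, 2017 + 3 days = February 25, 2017.
From March 7, 2016 through August 13, 2016 inclusive is 160 days; tolling adds 160 days: February 25, 2017 + 160 days = August 4, 2017.
The deadline is August 4, 2017; the filing on July 31, 2017 is on or before that date.

Yes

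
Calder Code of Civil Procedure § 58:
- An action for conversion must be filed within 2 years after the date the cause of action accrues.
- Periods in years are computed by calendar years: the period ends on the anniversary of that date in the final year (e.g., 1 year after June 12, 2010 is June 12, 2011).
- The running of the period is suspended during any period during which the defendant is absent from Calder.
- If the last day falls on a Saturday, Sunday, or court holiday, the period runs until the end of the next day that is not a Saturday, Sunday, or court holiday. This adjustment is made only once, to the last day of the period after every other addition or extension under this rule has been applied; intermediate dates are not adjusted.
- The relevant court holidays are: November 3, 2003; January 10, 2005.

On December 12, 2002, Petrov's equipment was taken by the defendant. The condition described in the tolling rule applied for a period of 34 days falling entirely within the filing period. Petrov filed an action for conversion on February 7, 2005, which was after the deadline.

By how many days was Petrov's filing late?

2 years after December 12, 2002 is December 12, 2004.
Tolling adds 34 days: December 12, 2004 + 34 days = January 15, 2005.
January 15, 2005 is Saturday; January 16, 2005 is Sunday. The next qualifying day is January 17, 2005.
The deadline is January 17, 2005; from January 17, 2005 to February 7, 2005 is 21 days.

21 days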